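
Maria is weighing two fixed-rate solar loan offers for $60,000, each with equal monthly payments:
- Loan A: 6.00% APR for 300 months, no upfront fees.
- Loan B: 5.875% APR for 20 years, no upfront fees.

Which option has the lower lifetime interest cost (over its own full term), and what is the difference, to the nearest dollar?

Loan A: at 6.00% the monthly rate is 0.0050000, so the payment is 60,000 × 0.0050000 / (1 − 1.0050000^−300) = $386.58.
Total interest on Loan A = 300 × $386.58 − $60,000 = $55,974.00.
Loan B: monthly rate = 5.875%/12 = 0.0048958; payment = 60,000 × 0.0048958 / (1 − (1+0.0048958)^−240) = $425.54.
Total interest on Loan B = 240 × $425.54 − $60,000 = $42,129.60.
Loan B is lower by $13,844.40.

Loan B by $13,844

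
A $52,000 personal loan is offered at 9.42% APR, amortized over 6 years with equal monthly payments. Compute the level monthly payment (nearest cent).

Monthly rate = 9.42%/12 = 0.0078500; payment = 52,000 × 0.0078500 / (1 − (1+0.0078500)^−72) = $948.20.

$948.20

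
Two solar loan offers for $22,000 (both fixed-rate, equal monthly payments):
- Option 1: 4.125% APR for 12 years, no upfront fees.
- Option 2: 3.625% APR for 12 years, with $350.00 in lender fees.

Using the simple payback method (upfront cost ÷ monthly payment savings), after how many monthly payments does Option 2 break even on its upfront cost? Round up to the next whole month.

Option 1: monthly rate = 4.125%/12 = 0.0034375; payment = 22,000 × 0.0034375 / (1 − (1+0.0034375)^−144) = $193.95.
Option 2: monthly rate = 3.625%/12 = 0.0030208; payment = 22,000 × 0.0030208 / (1 − (1+0.0030208)^−144) = $188.64.
Monthly savings = $193.95 − $188.64 = $5.31.
Break-even = $350.00 / $5.31 = 65.91 → 66 months.

66 months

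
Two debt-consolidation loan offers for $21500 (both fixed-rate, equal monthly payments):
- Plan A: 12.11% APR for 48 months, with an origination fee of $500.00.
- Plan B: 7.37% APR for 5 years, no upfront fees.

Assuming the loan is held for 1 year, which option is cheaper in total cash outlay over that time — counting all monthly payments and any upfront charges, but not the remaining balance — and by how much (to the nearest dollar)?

Plan A: at 12.11% the monthly rate is 0.0100917, so the payment is 21,500 × 0.0100917 / (1 − 1.0100917^−48) = $567.34.
Plan B: at 7.37% the monthly rate is 0.0061417, so the payment is 21,500 × 0.0061417 / (1 − 1.0061417^−60) = $429.49.
Over 12 months: Plan A costs 12 × $567.34 + $500.00 = $7,308.08; Plan B costs 12 × $429.49 = $5,153.88.
Plan B is cheaper by $7,308.08 − $5,153.88 = $2,154.20.

Plan B by $2,154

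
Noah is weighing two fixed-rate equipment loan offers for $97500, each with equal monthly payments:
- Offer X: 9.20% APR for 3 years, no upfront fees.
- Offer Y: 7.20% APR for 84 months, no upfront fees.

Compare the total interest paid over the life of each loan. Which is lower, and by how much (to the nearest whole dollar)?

Offer X by $12,467

Offer X: monthly rate = 9.2%/12 = 0.0076667; payment = 97,500 × 0.0076667 / (1 − (1+0.0076667)^−36) = $3,109.56.
Total interest on Offer X = 36 × $3,109.56 − $97,500 = $14,444.16.
Offer Y: at 7.20% the monthly rate is 0.0060000, so the payment is 97,500 × 0.0060000 / (1 − 1.0060000^−84) = $1,481.09.
Total interest on Offer Y = 84 × $1,481.09 − $97,500 = $26,911.56.
Offer X is lower by $12,467.40.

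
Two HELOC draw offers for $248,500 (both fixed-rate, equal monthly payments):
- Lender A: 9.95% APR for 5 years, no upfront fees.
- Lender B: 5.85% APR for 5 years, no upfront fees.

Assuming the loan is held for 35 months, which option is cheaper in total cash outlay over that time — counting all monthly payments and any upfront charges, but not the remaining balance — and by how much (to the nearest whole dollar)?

Lender B by $17,041

Lender A: at 9.95% the monthly rate is 0.0082917, so the payment is 248,500 × 0.0082917 / (1 − 1.0082917^−60) = $5,273.78.
Lender B: at 5.85% the monthly rate is 0.0048750, so the payment is 248,500 × 0.0048750 / (1 − 1.0048750^−60) = $4,786.89.
Over 35 months: Lender A costs 35 × $5,273.78 = $184,582.30; Lender B costs 35 × $4,786.89 = $167,541.15.
Lender B is cheaper by $184,582.30 − $167,541.15 = $17,041.15.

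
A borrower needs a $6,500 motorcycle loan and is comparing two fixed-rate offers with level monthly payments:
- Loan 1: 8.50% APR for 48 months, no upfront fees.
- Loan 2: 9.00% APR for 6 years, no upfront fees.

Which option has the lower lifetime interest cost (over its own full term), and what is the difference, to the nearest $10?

Loan 1 by $750

Loan 1: monthly rate = 8.5%/12 = 0.0070833; payment = 6,500 × 0.0070833 / (1 − (1+0.0070833)^−48) = $160.21.
Total interest on Loan 1 = 48 × $160.21 − $6,500 = $1,190.08.
Loan 2: monthly rate = 9%/12 = 0.0075000; payment = 6,500 × 0.0075000 / (1 − (1+0.0075000)^−72) = $117.17.
Total interest on Loan 2 = 72 × $117.17 − $6,500 = $1,936.24.
Loan 1 is lower by $746.16.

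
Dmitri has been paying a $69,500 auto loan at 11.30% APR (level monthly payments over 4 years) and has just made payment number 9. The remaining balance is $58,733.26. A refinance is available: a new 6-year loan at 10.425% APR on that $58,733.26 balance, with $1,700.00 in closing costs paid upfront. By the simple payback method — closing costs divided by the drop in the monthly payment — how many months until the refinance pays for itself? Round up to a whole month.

Current payment = 69,500 × 11.3%/12 / (1 − (1+0.0094167)^−48) = $1,806.41.
Refinanced payment = 58,733.26 × 0.0086875 / (1 − (1+0.0086875)^−72) = $1,100.71.
Monthly savings = $1,806.41 − $1,100.71 = $705.70.
Break-even = $1,700.00 / $705.70 = 2.41 → 3 months.

3 months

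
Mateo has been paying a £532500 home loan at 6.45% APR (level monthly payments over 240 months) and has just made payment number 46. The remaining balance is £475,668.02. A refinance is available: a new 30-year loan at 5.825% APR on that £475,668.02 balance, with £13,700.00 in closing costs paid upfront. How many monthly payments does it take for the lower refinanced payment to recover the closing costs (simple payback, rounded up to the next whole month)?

Current payment = 532,500 × 6.45%/12 / (1 − (1+0.0053750)^−240) = £3,954.52.
Refinanced payment = 475,668.02 × 0.0048542 / (1 − (1+0.0048542)^−360) = £2,798.57.
Monthly savings = £3,954.52 − £2,798.57 = £1,155.95.
Break-even = £13,700.00 / £1,155.95 = 11.85 → 12 months.

12 months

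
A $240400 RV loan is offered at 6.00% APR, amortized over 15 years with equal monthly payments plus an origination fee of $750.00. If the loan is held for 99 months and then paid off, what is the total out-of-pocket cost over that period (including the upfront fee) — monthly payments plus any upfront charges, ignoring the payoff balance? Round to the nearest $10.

$201,580

At 6.00% the monthly rate is 0.0050000, so the payment is 240,400 × 0.0050000 / (1 − 1.0050000^−180) = $2,028.63.
Total outlay = 99 × $2,028.63 + $750.00 = $201,584.37.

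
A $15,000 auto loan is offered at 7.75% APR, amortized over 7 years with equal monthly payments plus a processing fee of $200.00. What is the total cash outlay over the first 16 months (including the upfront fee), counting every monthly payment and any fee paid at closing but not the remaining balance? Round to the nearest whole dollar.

$3,911

At 7.75% the monthly rate is 0.0064583, so the payment is 15,000 × 0.0064583 / (1 − 1.0064583^−84) = $231.93.
Total outlay = 16 × $231.93 + $200.00 = $3,910.88.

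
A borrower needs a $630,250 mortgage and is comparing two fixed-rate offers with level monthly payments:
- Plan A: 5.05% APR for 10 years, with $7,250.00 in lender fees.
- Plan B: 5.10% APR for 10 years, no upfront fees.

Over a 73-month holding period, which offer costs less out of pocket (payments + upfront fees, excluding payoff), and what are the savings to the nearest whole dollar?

Plan A: monthly rate = 5.05%/12 = 0.0042083; payment = 630,250 × 0.0042083 / (1 − (1+0.0042083)^−120) = $6,700.19.
Plan B: monthly rate = 5.1%/12 = 0.0042500; payment = 630,250 × 0.0042500 / (1 − (1+0.0042500)^−120) = $6,715.63.
Over 73 months: Plan A costs 73 × $6,700.19 + $7,250.00 = $496,363.87; Plan B costs 73 × $6,715.63 = $490,240.99.
Plan B is cheaper by $496,363.87 − $490,240.99 = $6,122.88.

Plan B by $6,123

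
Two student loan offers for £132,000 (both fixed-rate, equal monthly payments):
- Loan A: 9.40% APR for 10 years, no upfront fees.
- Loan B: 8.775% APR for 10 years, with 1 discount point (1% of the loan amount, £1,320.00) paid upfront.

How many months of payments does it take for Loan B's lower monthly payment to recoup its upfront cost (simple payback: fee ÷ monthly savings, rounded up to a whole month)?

Loan A: at 9.40% the monthly rate is 0.0078333, so the payment is 132,000 × 0.0078333 / (1 − 1.0078333^−120) = £1,700.83.
Loan B: at 8.775% the monthly rate is 0.0073125, so the payment is 132,000 × 0.0073125 / (1 − 1.0073125^−120) = £1,656.09.
Monthly savings = £1,700.83 − £1,656.09 = £44.74.
Break-even = £1,320.00 / £44.74 = 29.50 → 30 months.

30 months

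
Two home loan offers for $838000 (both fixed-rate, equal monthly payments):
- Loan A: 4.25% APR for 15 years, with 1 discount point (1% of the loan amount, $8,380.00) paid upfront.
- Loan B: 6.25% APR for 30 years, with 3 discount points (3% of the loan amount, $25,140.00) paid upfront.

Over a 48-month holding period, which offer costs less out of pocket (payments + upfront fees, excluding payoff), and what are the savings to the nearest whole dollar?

Loan A: monthly rate = 4.25%/12 = 0.0035417; payment = 838,000 × 0.0035417 / (1 − (1+0.0035417)^−180) = $6,304.09.
Loan B: at 6.25% the monthly rate is 0.0052083, so the payment is 838,000 × 0.0052083 / (1 − 1.0052083^−360) = $5,159.71.
Over 48 months: Loan A costs 48 × $6,304.09 + $8,380.00 = $310,976.32; Loan B costs 48 × $5,159.71 + $25,140.00 = $272,806.08.
Loan B is cheaper by $310,976.32 − $272,806.08 = $38,170.24.

Loan B by $38,170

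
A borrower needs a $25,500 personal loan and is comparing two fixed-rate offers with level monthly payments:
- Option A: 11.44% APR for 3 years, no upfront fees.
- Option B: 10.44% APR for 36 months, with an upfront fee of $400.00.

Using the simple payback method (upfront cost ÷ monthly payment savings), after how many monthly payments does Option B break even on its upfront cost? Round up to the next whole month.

34 months

Option A: monthly rate = 11.44%/12 = 0.0095333; payment = 25,500 × 0.0095333 / (1 − (1+0.0095333)^−36) = $840.16.
Option B: monthly rate = 10.44%/12 = 0.0087000; payment = 25,500 × 0.0087000 / (1 − (1+0.0087000)^−36) = $828.09.
Monthly savings = $840.16 − $828.09 = $12.07.
Break-even = $400.00 / $12.07 = 33.14 → 34 months.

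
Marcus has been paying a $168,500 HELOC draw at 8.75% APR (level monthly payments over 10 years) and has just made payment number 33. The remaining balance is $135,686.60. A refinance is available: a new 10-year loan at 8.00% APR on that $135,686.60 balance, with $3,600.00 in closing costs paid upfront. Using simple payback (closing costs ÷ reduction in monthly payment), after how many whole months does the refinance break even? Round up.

8 months

Current payment = 168,500 × 8.75%/12 / (1 − (1+0.0072917)^−120) = $2,111.76.
Refinanced payment = 135,686.60 × 0.0066667 / (1 − (1+0.0066667)^−120) = $1,646.25.
Monthly savings = $2,111.76 − $1,646.25 = $465.51.
Break-even = $3,600.00 / $465.51 = 7.73 → 8 months.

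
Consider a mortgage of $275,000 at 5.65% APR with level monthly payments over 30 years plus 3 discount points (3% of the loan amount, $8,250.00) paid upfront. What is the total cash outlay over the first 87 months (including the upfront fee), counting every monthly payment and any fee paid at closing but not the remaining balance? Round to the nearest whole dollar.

Monthly rate = 5.65%/12 = 0.0047083; payment = 275,000 × 0.0047083 / (1 − (1+0.0047083)^−360) = $1,587.40.
Total outlay = 87 × $1,587.40 + $8,250.00 = $146,353.80.

$146,354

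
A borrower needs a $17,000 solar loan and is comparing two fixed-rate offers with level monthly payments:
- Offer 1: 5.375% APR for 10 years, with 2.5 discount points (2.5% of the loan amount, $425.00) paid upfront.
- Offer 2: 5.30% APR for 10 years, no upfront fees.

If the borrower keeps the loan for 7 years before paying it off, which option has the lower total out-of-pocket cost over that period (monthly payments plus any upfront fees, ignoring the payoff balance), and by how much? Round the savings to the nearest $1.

Offer 2 by $478

Offer 1: at 5.375% the monthly rate is 0.0044792, so the payment is 17,000 × 0.0044792 / (1 − 1.0044792^−120) = $183.44.
Offer 2: at 5.30% the monthly rate is 0.0044167, so the payment is 17,000 × 0.0044167 / (1 − 1.0044167^−120) = $182.81.
Over 84 months: Offer 1 costs 84 × $183.44 + $425.00 = $15,833.96; Offer 2 costs 84 × $182.81 = $15,356.04.
Offer 2 is cheaper by $15,833.96 − $15,356.04 = $477.92.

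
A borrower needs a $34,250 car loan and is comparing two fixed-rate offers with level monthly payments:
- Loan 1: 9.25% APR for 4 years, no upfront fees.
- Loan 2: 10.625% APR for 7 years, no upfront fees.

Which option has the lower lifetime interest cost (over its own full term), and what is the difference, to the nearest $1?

Loan 1: monthly rate = 9.25%/12 = 0.0077083; payment = 34,250 × 0.0077083 / (1 − (1+0.0077083)^−48) = $856.38.
Total interest on Loan 1 = 48 × $856.38 − $34,250 = $6,856.24.
Loan 2: at 10.625% the monthly rate is 0.0088542, so the payment is 34,250 × 0.0088542 / (1 − 1.0088542^−84) = $579.71.
Total interest on Loan 2 = 84 × $579.71 − $34,250 = $14,445.64.
Loan 1 is lower by $7,589.40.

Loan 1 by $7,589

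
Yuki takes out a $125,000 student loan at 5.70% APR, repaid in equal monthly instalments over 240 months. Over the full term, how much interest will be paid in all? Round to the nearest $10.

$84,770

Monthly rate = 5.7%/12 = 0.0047500; payment = 125,000 × 0.0047500 / (1 − (1+0.0047500)^−240) = $874.04.
Total paid = 240 × $874.04 = $209,769.60; interest = $209,769.60 − $125,000 = $84,769.60.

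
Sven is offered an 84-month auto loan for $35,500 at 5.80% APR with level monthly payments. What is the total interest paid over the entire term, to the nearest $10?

At 5.80% the monthly rate is 0.0048333, so the payment is 35,500 × 0.0048333 / (1 − 1.0048333^−84) = $515.21.
Total paid = 84 × $515.21 = $43,277.64; interest = $43,277.64 − $35,500 = $7,777.64.

$7,780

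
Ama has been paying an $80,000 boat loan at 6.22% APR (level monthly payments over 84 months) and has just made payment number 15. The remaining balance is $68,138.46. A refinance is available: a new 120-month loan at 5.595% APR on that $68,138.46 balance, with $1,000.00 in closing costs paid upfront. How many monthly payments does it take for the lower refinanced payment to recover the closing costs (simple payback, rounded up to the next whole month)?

Current payment = 80,000 × 6.22%/12 / (1 − (1+0.0051833)^−84) = $1,177.14.
Refinanced payment = 68,138.46 × 0.0046625 / (1 − (1+0.0046625)^−120) = $742.69.
Monthly savings = $1,177.14 − $742.69 = $434.45.
Break-even = $1,000.00 / $434.45 = 2.30 → 3 months.

3 months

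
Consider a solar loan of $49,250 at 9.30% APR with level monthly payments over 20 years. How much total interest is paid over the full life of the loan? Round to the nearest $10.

$59,390

Monthly rate = 9.3%/12 = 0.0077500; payment = 49,250 × 0.0077500 / (1 − (1+0.0077500)^−240) = $452.66.
Total paid = 240 × $452.66 = $108,638.40; interest = $108,638.40 − $49,250 = $59,388.40.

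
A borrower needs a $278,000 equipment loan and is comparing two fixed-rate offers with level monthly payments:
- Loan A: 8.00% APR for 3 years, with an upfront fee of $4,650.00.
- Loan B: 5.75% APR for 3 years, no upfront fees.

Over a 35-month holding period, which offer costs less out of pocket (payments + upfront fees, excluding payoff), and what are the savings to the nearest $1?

Loan B by $14,648

Loan A: at 8.00% the monthly rate is 0.0066667, so the payment is 278,000 × 0.0066667 / (1 − 1.0066667^−36) = $8,711.51.
Loan B: at 5.75% the monthly rate is 0.0047917, so the payment is 278,000 × 0.0047917 / (1 − 1.0047917^−36) = $8,425.84.
Over 35 months: Loan A costs 35 × $8,711.51 + $4,650.00 = $309,552.85; Loan B costs 35 × $8,425.84 = $294,904.40.
Loan B is cheaper by $309,552.85 − $294,904.40 = $14,648.45.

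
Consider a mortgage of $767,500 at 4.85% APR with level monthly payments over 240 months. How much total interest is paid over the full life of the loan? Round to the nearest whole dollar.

Monthly rate = 4.85%/12 = 0.0040417; payment = 767,500 × 0.0040417 / (1 − (1+0.0040417)^−240) = $5,001.78.
Total paid = 240 × $5,001.78 = $1,200,427.20; interest = $1,200,427.20 − $767,500 = $432,927.20.

$432,927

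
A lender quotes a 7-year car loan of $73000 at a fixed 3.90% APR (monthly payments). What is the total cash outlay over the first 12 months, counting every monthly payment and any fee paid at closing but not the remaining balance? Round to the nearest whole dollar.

$11,934

At 3.90% the monthly rate is 0.0032500, so the payment is 73,000 × 0.0032500 / (1 − 1.0032500^−84) = $994.47.
Total outlay = 12 × $994.47 = $11,933.64.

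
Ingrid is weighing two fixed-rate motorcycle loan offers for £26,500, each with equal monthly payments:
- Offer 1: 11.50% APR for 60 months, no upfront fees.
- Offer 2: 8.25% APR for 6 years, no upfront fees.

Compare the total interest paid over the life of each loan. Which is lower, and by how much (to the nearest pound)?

Offer 1: at 11.50% the monthly rate is 0.0095833, so the payment is 26,500 × 0.0095833 / (1 − 1.0095833^−60) = £582.80.
Total interest on Offer 1 = 60 × £582.80 − £26,500 = £8,468.00.
Offer 2: monthly rate = 8.25%/12 = 0.0068750; payment = 26,500 × 0.0068750 / (1 − (1+0.0068750)^−72) = £467.87.
Total interest on Offer 2 = 72 × £467.87 − £26,500 = £7,186.64.
Offer 2 is lower by £1,281.36.

Offer 2 by £1,281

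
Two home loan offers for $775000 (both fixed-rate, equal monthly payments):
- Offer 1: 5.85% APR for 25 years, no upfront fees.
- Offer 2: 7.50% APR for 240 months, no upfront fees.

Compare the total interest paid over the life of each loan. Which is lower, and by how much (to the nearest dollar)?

Offer 1 by $21,648

Offer 1: at 5.85% the monthly rate is 0.0048750, so the payment is 775,000 × 0.0048750 / (1 − 1.0048750^−300) = $4,922.52.
Total interest on Offer 1 = 300 × $4,922.52 − $775,000 = $701,756.00.
Offer 2: monthly rate = 7.5%/12 = 0.0062500; payment = 775,000 × 0.0062500 / (1 − (1+0.0062500)^−240) = $6,243.35.
Total interest on Offer 2 = 240 × $6,243.35 − $775,000 = $723,404.00.
Offer 1 is lower by $21,648.00.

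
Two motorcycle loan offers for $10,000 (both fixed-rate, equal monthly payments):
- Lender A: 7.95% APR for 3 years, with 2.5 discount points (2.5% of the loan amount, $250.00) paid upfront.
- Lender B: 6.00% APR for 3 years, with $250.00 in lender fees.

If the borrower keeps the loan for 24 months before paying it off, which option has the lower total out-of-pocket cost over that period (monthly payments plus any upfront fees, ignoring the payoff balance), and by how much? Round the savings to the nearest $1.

Lender A: monthly rate = 7.95%/12 = 0.0066250; payment = 10,000 × 0.0066250 / (1 − (1+0.0066250)^−36) = $313.13.
Lender B: monthly rate = 6%/12 = 0.0050000; payment = 10,000 × 0.0050000 / (1 − (1+0.0050000)^−36) = $304.22.
Over 24 months: Lender A costs 24 × $313.13 + $250.00 = $7,765.12; Lender B costs 24 × $304.22 + $250.00 = $7,551.28.
Lender B is cheaper by $7,765.12 − $7,551.28 = $213.84.

Lender B by $214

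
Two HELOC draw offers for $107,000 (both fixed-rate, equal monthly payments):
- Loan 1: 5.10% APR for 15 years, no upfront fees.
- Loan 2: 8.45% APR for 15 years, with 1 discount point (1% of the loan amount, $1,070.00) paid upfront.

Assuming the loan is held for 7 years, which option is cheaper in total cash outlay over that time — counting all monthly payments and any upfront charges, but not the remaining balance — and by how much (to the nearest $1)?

Loan 1 by $17,770

Loan 1: monthly rate = 5.1%/12 = 0.0042500; payment = 107,000 × 0.0042500 / (1 − (1+0.0042500)^−180) = $851.73.
Loan 2: at 8.45% the monthly rate is 0.0070417, so the payment is 107,000 × 0.0070417 / (1 − 1.0070417^−180) = $1,050.54.
Over 84 months: Loan 1 costs 84 × $851.73 = $71,545.32; Loan 2 costs 84 × $1,050.54 + $1,070.00 = $89,315.36.
Loan 1 is cheaper by $89,315.36 − $71,545.32 = $17,770.04.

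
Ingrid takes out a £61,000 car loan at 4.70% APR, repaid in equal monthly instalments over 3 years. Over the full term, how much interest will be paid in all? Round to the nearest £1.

£4,521

At 4.70% the monthly rate is 0.0039167, so the payment is 61,000 × 0.0039167 / (1 − 1.0039167^−36) = £1,820.02.
Total paid = 36 × £1,820.02 = £65,520.72; interest = £65,520.72 − £61,000 = £4,520.72.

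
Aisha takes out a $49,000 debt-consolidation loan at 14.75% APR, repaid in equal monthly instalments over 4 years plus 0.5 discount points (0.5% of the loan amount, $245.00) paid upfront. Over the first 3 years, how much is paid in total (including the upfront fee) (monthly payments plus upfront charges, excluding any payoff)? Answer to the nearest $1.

Monthly rate = 14.75%/12 = 0.0122917; payment = 49,000 × 0.0122917 / (1 − (1+0.0122917)^−48) = $1,357.51.
Total outlay = 36 × $1,357.51 + $245.00 = $49,115.36.

$49,115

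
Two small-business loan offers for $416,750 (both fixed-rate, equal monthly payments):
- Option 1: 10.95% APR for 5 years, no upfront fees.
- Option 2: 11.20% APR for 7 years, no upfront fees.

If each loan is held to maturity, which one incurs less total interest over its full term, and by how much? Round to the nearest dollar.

Option 1: monthly rate = 10.95%/12 = 0.0091250; payment = 416,750 × 0.0091250 / (1 − (1+0.0091250)^−60) = $9,050.77.
Total interest on Option 1 = 60 × $9,050.77 − $416,750 = $126,296.20.
Option 2: monthly rate = 11.2%/12 = 0.0093333; payment = 416,750 × 0.0093333 / (1 − (1+0.0093333)^−84) = $7,179.68.
Total interest on Option 2 = 84 × $7,179.68 − $416,750 = $186,343.12.
Option 1 is lower by $60,046.92.

Option 1 by $60,047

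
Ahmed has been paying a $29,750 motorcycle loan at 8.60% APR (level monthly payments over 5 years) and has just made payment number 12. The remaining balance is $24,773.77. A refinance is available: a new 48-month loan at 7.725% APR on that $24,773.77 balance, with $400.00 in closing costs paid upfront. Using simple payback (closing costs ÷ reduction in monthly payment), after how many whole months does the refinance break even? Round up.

Current payment = 29,750 × 8.6%/12 / (1 − (1+0.0071667)^−60) = $611.80.
Refinanced payment = 24,773.77 × 0.0064375 / (1 − (1+0.0064375)^−48) = $601.61.
Monthly savings = $611.80 − $601.61 = $10.19.
Break-even = $400.00 / $10.19 = 39.25 → 40 months.

40 months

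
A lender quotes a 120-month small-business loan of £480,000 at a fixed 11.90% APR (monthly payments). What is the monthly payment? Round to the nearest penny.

£6,858.89

At 11.90% the monthly rate is 0.0099167, so the payment is 480,000 × 0.0099167 / (1 − 1.0099167^−120) = £6,858.89.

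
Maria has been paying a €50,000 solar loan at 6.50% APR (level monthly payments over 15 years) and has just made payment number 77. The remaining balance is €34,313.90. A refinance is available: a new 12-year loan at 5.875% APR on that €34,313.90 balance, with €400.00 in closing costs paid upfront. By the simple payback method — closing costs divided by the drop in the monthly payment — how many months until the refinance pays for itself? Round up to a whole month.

Current payment = 50,000 × 6.5%/12 / (1 − (1+0.0054167)^−180) = €435.55.
Refinanced payment = 34,313.90 × 0.0048958 / (1 − (1+0.0048958)^−144) = €332.64.
Monthly savings = €435.55 − €332.64 = €102.91.
Break-even = €400.00 / €102.91 = 3.89 → 4 months.

4 months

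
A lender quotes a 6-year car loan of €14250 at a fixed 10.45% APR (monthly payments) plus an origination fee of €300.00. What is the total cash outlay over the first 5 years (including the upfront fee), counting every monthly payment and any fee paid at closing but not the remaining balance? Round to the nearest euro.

€16,334

At 10.45% the monthly rate is 0.0087083, so the payment is 14,250 × 0.0087083 / (1 − 1.0087083^−72) = €267.24.
Total outlay = 60 × €267.24 + €300.00 = €16,334.40.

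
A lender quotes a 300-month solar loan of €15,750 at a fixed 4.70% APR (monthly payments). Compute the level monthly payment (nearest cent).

Monthly rate = 4.7%/12 = 0.0039167; payment = 15,750 × 0.0039167 / (1 − (1+0.0039167)^−300) = €89.34.

€89.34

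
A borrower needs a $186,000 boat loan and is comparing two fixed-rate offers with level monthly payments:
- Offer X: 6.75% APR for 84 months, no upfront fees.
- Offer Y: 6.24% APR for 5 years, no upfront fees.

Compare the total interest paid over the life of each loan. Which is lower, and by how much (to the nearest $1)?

Offer Y by $16,902

Offer X: monthly rate = 6.75%/12 = 0.0056250; payment = 186,000 × 0.0056250 / (1 − (1+0.0056250)^−84) = $2,784.56.
Total interest on Offer X = 84 × $2,784.56 − $186,000 = $47,903.04.
Offer Y: monthly rate = 6.24%/12 = 0.0052000; payment = 186,000 × 0.0052000 / (1 − (1+0.0052000)^−60) = $3,616.69.
Total interest on Offer Y = 60 × $3,616.69 − $186,000 = $31,001.40.
Offer Y is lower by $16,901.64.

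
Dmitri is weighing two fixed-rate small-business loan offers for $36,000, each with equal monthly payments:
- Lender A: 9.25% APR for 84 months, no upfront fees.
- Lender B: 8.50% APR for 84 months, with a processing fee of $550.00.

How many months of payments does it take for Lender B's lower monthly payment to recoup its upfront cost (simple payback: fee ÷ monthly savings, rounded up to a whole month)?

Lender A: at 9.25% the monthly rate is 0.0077083, so the payment is 36,000 × 0.0077083 / (1 − 1.0077083^−84) = $583.78.
Lender B: monthly rate = 8.5%/12 = 0.0070833; payment = 36,000 × 0.0070833 / (1 − (1+0.0070833)^−84) = $570.11.
Monthly savings = $583.78 − $570.11 = $13.67.
Break-even = $550.00 / $13.67 = 40.23 → 41 months.

41 months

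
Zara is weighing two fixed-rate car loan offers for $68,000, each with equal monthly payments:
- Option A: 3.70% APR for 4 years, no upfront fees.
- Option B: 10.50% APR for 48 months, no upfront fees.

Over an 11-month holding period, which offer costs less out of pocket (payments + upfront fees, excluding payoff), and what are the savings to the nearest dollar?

Option A by $2,362

Option A: at 3.70% the monthly rate is 0.0030833, so the payment is 68,000 × 0.0030833 / (1 − 1.0030833^−48) = $1,526.26.
Option B: monthly rate = 10.5%/12 = 0.0087500; payment = 68,000 × 0.0087500 / (1 − (1+0.0087500)^−48) = $1,741.03.
Over 11 months: Option A costs 11 × $1,526.26 = $16,788.86; Option B costs 11 × $1,741.03 = $19,151.33.
Option A is cheaper by $19,151.33 − $16,788.86 = $2,362.47.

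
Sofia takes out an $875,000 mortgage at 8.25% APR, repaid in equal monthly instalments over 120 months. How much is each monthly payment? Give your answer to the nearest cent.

At 8.25% the monthly rate is 0.0068750, so the payment is 875,000 × 0.0068750 / (1 − 1.0068750^−120) = $10,732.10.

$10,732.10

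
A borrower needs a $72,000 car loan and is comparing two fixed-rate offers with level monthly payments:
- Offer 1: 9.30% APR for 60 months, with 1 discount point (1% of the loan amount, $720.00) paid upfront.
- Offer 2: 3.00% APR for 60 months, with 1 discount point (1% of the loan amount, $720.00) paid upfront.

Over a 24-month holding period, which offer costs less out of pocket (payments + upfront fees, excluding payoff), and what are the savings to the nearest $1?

Offer 2 by $5,073

Offer 1: monthly rate = 9.3%/12 = 0.0077500; payment = 72,000 × 0.0077500 / (1 − (1+0.0077500)^−60) = $1,505.11.
Offer 2: at 3.00% the monthly rate is 0.0025000, so the payment is 72,000 × 0.0025000 / (1 − 1.0025000^−60) = $1,293.75.
Over 24 months: Offer 1 costs 24 × $1,505.11 + $720.00 = $36,842.64; Offer 2 costs 24 × $1,293.75 + $720.00 = $31,770.00.
Offer 2 is cheaper by $36,842.64 − $31,770.00 = $5,072.64.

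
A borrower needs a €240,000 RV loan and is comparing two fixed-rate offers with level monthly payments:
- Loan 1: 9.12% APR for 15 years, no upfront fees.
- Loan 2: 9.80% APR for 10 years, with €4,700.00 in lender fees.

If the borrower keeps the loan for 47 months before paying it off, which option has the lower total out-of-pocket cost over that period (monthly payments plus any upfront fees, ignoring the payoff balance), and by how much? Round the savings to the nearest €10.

Loan 1: monthly rate = 9.12%/12 = 0.0076000; payment = 240,000 × 0.0076000 / (1 − (1+0.0076000)^−180) = €2,451.40.
Loan 2: at 9.80% the monthly rate is 0.0081667, so the payment is 240,000 × 0.0081667 / (1 − 1.0081667^−120) = €3,145.10.
Over 47 months: Loan 1 costs 47 × €2,451.40 = €115,215.80; Loan 2 costs 47 × €3,145.10 + €4,700.00 = €152,519.70.
Loan 1 is cheaper by €152,519.70 − €115,215.80 = €37,303.90.

Loan 1 by €37,300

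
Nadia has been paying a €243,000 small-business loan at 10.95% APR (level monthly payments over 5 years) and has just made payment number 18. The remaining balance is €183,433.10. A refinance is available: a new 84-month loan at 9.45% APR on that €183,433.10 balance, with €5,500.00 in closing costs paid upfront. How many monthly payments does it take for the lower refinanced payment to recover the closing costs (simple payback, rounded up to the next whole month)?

3 months

Current payment = 243,000 × 10.95%/12 / (1 − (1+0.0091250)^−60) = €5,277.35.
Refinanced payment = 183,433.10 × 0.0078750 / (1 − (1+0.0078750)^−84) = €2,993.33.
Monthly savings = €5,277.35 − €2,993.33 = €2,284.02.
Break-even = €5,500.00 / €2,284.02 = 2.41 → 3 months.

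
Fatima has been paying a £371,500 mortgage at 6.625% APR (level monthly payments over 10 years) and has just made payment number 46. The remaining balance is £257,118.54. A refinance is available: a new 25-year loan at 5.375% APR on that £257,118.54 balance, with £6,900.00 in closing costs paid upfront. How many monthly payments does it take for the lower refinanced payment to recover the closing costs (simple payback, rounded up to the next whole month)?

3 months

Current payment = 371,500 × 6.625%/12 / (1 − (1+0.0055208)^−120) = £4,241.97.
Refinanced payment = 257,118.54 × 0.0044792 / (1 − (1+0.0044792)^−300) = £1,559.80.
Monthly savings = £4,241.97 − £1,559.80 = £2,682.17.
Break-even = £6,900.00 / £2,682.17 = 2.57 → 3 months.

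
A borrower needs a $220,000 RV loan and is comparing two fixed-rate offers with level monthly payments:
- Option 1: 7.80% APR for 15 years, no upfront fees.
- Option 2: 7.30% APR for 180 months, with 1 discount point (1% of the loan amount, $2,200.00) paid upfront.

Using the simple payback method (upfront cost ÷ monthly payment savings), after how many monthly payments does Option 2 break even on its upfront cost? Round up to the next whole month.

36 months

Option 1: at 7.80% the monthly rate is 0.0065000, so the payment is 220,000 × 0.0065000 / (1 − 1.0065000^−180) = $2,077.11.
Option 2: at 7.30% the monthly rate is 0.0060833, so the payment is 220,000 × 0.0060833 / (1 − 1.0060833^−180) = $2,014.50.
Monthly savings = $2,077.11 − $2,014.50 = $62.61.
Break-even = $2,200.00 / $62.61 = 35.14 → 36 months.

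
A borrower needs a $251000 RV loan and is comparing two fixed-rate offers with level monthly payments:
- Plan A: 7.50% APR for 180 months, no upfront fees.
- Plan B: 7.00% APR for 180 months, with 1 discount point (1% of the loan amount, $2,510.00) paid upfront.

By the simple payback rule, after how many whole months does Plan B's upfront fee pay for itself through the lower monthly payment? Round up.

Plan A: monthly rate = 7.5%/12 = 0.0062500; payment = 251,000 × 0.0062500 / (1 − (1+0.0062500)^−180) = $2,326.80.
Plan B: at 7.00% the monthly rate is 0.0058333, so the payment is 251,000 × 0.0058333 / (1 − 1.0058333^−180) = $2,256.06.
Monthly savings = $2,326.80 − $2,256.06 = $70.74.
Break-even = $2,510.00 / $70.74 = 35.48 → 36 months.

36 months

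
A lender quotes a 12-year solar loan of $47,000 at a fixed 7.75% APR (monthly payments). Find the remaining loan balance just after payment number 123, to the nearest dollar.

With monthly rate i = 7.75%/12 = 0.0064583, the balance after k of n payments is P · [(1+i)^n − (1+i)^k] / [(1+i)^n − 1].
(1+0.0064583)^144 = 2.52694166 and (1+0.0064583)^123 = 2.20741207, so the balance is 47,000 × (2.52694166 − 2.20741207) / (2.52694166 − 1) = $9,835.27.

$9,835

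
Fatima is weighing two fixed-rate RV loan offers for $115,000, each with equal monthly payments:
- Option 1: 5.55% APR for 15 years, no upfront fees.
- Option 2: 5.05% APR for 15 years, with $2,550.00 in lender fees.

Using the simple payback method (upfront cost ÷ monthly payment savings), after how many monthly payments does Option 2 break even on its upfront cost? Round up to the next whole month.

Option 1: monthly rate = 5.55%/12 = 0.0046250; payment = 115,000 × 0.0046250 / (1 − (1+0.0046250)^−180) = $942.70.
Option 2: monthly rate = 5.05%/12 = 0.0042083; payment = 115,000 × 0.0042083 / (1 − (1+0.0042083)^−180) = $912.41.
Monthly savings = $942.70 − $912.41 = $30.29.
Break-even = $2,550.00 / $30.29 = 84.19 → 85 months.

85 months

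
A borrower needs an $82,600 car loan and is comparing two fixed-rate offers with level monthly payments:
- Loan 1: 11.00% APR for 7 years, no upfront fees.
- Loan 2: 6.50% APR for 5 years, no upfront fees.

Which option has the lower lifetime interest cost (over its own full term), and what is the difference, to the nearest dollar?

Loan 2 by $21,832

Loan 1: at 11.00% the monthly rate is 0.0091667, so the payment is 82,600 × 0.0091667 / (1 − 1.0091667^−84) = $1,414.31.
Total interest on Loan 1 = 84 × $1,414.31 − $82,600 = $36,202.04.
Loan 2: monthly rate = 6.5%/12 = 0.0054167; payment = 82,600 × 0.0054167 / (1 − (1+0.0054167)^−60) = $1,616.16.
Total interest on Loan 2 = 60 × $1,616.16 − $82,600 = $14,369.60.
Loan 2 is lower by $21,832.44.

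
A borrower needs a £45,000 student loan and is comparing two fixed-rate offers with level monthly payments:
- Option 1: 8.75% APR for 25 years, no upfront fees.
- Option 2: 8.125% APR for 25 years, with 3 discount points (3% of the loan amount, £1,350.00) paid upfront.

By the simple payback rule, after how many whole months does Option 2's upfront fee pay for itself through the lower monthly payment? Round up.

Option 1: monthly rate = 8.75%/12 = 0.0072917; payment = 45,000 × 0.0072917 / (1 − (1+0.0072917)^−300) = £369.96.
Option 2: at 8.125% the monthly rate is 0.0067708, so the payment is 45,000 × 0.0067708 / (1 − 1.0067708^−300) = £351.05.
Monthly savings = £369.96 − £351.05 = £18.91.
Break-even = £1,350.00 / £18.91 = 71.39 → 72 months.

72 months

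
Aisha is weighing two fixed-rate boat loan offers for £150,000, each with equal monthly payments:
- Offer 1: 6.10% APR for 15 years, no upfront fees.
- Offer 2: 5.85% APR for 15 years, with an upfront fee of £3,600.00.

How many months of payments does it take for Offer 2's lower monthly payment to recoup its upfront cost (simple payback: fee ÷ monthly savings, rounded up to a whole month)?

Offer 1: monthly rate = 6.1%/12 = 0.0050833; payment = 150,000 × 0.0050833 / (1 − (1+0.0050833)^−180) = £1,273.90.
Offer 2: at 5.85% the monthly rate is 0.0048750, so the payment is 150,000 × 0.0048750 / (1 − 1.0048750^−180) = £1,253.66.
Monthly savings = £1,273.90 − £1,253.66 = £20.24.
Break-even = £3,600.00 / £20.24 = 177.87 → 178 months.

178 months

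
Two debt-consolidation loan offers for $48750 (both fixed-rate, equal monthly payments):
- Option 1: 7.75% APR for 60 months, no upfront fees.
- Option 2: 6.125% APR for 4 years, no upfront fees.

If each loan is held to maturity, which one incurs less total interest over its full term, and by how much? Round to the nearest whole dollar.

Option 1: monthly rate = 7.75%/12 = 0.0064583; payment = 48,750 × 0.0064583 / (1 − (1+0.0064583)^−60) = $982.65.
Total interest on Option 1 = 60 × $982.65 − $48,750 = $10,209.00.
Option 2: monthly rate = 6.125%/12 = 0.0051042; payment = 48,750 × 0.0051042 / (1 − (1+0.0051042)^−48) = $1,147.69.
Total interest on Option 2 = 48 × $1,147.69 − $48,750 = $6,339.12.
Option 2 is lower by $3,869.88.

Option 2 by $3,870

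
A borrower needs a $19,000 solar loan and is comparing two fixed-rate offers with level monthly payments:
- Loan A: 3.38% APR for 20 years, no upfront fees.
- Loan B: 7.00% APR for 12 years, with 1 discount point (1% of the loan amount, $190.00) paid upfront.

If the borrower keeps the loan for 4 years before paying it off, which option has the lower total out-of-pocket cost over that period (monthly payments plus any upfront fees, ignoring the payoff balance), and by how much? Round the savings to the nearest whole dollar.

Loan A: monthly rate = 3.38%/12 = 0.0028167; payment = 19,000 × 0.0028167 / (1 − (1+0.0028167)^−240) = $109.02.
Loan B: monthly rate = 7%/12 = 0.0058333; payment = 19,000 × 0.0058333 / (1 − (1+0.0058333)^−144) = $195.39.
Over 48 months: Loan A costs 48 × $109.02 = $5,232.96; Loan B costs 48 × $195.39 + $190.00 = $9,568.72.
Loan A is cheaper by $9,568.72 − $5,232.96 = $4,335.76.

Loan A by $4,336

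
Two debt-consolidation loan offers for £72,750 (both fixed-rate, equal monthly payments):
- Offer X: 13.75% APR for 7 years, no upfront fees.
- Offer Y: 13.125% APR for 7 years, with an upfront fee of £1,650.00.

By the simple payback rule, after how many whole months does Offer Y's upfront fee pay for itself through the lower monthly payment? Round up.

Offer X: monthly rate = 13.75%/12 = 0.0114583; payment = 72,750 × 0.0114583 / (1 − (1+0.0114583)^−84) = £1,353.31.
Offer Y: monthly rate = 13.125%/12 = 0.0109375; payment = 72,750 × 0.0109375 / (1 − (1+0.0109375)^−84) = £1,328.41.
Monthly savings = £1,353.31 − £1,328.41 = £24.90.
Break-even = £1,650.00 / £24.90 = 66.27 → 67 months.

67 months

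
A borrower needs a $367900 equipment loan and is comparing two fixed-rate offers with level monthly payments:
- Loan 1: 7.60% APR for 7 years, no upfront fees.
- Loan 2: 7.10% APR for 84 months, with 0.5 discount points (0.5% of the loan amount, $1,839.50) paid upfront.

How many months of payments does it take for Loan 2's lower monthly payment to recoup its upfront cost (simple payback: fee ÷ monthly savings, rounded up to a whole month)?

Loan 1: monthly rate = 7.6%/12 = 0.0063333; payment = 367,900 × 0.0063333 / (1 − (1+0.0063333)^−84) = $5,661.13.
Loan 2: monthly rate = 7.1%/12 = 0.0059167; payment = 367,900 × 0.0059167 / (1 − (1+0.0059167)^−84) = $5,570.60.
Monthly savings = $5,661.13 − $5,570.60 = $90.53.
Break-even = $1,839.50 / $90.53 = 20.32 → 21 months.

21 months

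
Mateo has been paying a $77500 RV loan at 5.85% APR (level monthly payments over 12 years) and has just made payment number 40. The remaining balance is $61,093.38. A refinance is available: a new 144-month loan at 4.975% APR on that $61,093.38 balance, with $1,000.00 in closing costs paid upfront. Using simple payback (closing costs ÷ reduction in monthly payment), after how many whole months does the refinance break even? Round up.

Current payment = 77,500 × 5.85%/12 / (1 − (1+0.0048750)^−144) = $750.28.
Refinanced payment = 61,093.38 × 0.0041458 / (1 − (1+0.0041458)^−144) = $564.28.
Monthly savings = $750.28 − $564.28 = $186.00.
Break-even = $1,000.00 / $186.00 = 5.38 → 6 months.

6 months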